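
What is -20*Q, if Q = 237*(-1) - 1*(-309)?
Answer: -1440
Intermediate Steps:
Q = 72 (Q = -237 + 309 = 72)
-20*Q = -20*72 = -1440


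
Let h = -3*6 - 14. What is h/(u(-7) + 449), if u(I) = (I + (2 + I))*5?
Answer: -32/389 ≈ -0.082262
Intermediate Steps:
u(I) = 10 + 10*I (u(I) = (2 + 2*I)*5 = 10 + 10*I)
h = -32 (h = -18 - 14 = -32)
h/(u(-7) + 449) = -32/((10 + 10*(-7)) + 449) = -32/((10 - 70) + 449) = -32/(-60 + 449) = -32/389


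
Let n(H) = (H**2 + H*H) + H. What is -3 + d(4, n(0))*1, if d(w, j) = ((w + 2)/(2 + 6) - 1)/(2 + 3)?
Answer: -61/20 ≈ -3.0500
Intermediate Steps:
n(H) = H + 2*H**2 (n(H) = (H**2 + H**2) + H = 2*H**2 + H = H + 2*H**2)
d(w, j) = -3/20 + w/40 (d(w, j) = ((2 + w)/8 - 1)/5 = ((2 + w)*(1/8) - 1)*(1/5) = ((1/4 + w/8) - 1)*(1/5) = (-3/4 + w/8)*(1/5) = -3/20 + w/40)
-3 + d(4, n(0))*1 = -3 + (-3/20 + (1/40)*4)*1 = -3 + (-3/20 + 1/10)*1 = -3 - 1/20*1 = -3 - 1/20 = -61/20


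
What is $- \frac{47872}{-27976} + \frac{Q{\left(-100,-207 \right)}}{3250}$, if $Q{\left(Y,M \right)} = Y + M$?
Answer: $\frac{1413417}{874250} \approx 1.6167$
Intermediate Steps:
$Q{\left(Y,M \right)} = M + Y$
$- \frac{47872}{-27976} + \frac{Q{\left(-100,-207 \right)}}{3250} = - \frac{47872}{-27976} + \frac{-207 - 100}{3250} = \left(-47872\right) \left(- \frac{1}{27976}\right) - \frac{307}{3250} = \frac{5984}{3497} - \frac{307}{3250} = \frac{1413417}{874250}$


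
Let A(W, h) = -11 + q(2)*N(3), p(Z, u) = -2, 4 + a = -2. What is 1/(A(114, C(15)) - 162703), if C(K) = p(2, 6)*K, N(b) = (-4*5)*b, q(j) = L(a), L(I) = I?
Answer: -1/162354 ≈ -6.1594e-6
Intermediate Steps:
a = -6 (a = -4 - 2 = -6)
q(j) = -6
N(b) = -20*b
C(K) = -2*K
A(W, h) = 349 (A(W, h) = -11 - (-120)*3 = -11 - 6*(-60) = -11 + 360 = 349)
1/(A(114, C(15)) - 162703) = 1/(349 - 162703) = 1/(-162354) = -1/162354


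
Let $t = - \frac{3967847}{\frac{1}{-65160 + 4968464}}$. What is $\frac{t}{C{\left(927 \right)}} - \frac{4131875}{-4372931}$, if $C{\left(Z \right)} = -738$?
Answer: $\frac{42538910870078380039}{1613611539} \approx 2.6363 \cdot 10^{10}$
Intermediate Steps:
$t = -19455560066488$ ($t = - \frac{3967847}{\frac{1}{4903304}} = - 3967847 \frac{1}{\frac{1}{4903304}} = \left(-3967847\right) 4903304 = -19455560066488$)
$\frac{t}{C{\left(927 \right)}} - \frac{4131875}{-4372931} = - \frac{19455560066488}{-738} - \frac{4131875}{-4372931} = \left(-19455560066488\right) \left(- \frac{1}{738}\right) - - \frac{4131875}{4372931} = \frac{9727780033244}{369} + \frac{4131875}{4372931} = \frac{42538910870078380039}{1613611539}$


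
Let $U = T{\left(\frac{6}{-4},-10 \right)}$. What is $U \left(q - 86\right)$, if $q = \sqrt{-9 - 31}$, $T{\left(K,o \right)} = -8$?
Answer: $688 - 16 i \sqrt{10} \approx 688.0 - 50.596 i$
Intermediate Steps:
$U = -8$
$q = 2 i \sqrt{10}$ ($q = \sqrt{-40} = 2 i \sqrt{10} \approx 6.3246 i$)
$U \left(q - 86\right) = - 8 \left(2 i \sqrt{10} - 86\right) = - 8 \left(-86 + 2 i \sqrt{10}\right) = 688 - 16 i \sqrt{10}$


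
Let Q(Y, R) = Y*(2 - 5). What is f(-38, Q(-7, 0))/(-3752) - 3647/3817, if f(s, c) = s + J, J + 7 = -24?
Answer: -13420171/14321384 ≈ -0.93707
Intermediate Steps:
Q(Y, R) = -3*Y (Q(Y, R) = Y*(-3) = -3*Y)
J = -31 (J = -7 - 24 = -31)
f(s, c) = -31 + s (f(s, c) = s - 31 = -31 + s)
f(-38, Q(-7, 0))/(-3752) - 3647/3817 = (-31 - 38)/(-3752) - 3647/3817 = -69*(-1/3752) - 3647*1/3817 = 69/3752 - 3647/3817 = -13420171/14321384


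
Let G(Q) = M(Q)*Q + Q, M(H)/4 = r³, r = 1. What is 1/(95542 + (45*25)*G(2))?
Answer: 1/106792 ≈ 9.3640e-6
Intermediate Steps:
M(H) = 4 (M(H) = 4*1³ = 4*1 = 4)
G(Q) = 5*Q (G(Q) = 4*Q + Q = 5*Q)
1/(95542 + (45*25)*G(2)) = 1/(95542 + (45*25)*(5*2)) = 1/(95542 + 1125*10) = 1/(95542 + 11250) = 1/106792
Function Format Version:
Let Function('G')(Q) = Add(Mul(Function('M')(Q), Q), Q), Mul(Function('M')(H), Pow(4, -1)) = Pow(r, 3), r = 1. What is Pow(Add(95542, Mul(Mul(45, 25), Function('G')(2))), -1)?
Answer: Rational(1, 106792) ≈ 9.3640e-6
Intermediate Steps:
Function('M')(H) = 4 (Function('M')(H) = Mul(4, Pow(1, 3)) = Mul(4, 1) = 4)
Function('G')(Q) = Mul(5, Q) (Function('G')(Q) = Add(Mul(4, Q), Q) = Mul(5, Q))
Pow(Add(95542, Mul(Mul(45, 25), Function('G')(2))), -1) = Pow(Add(95542, Mul(Mul(45, 25), Mul(5, 2))), -1) = Pow(Add(95542, Mul(1125, 10)), -1) = Pow(Add(95542, 11250), -1) = Pow(106792, -1) = Rational(1, 106792)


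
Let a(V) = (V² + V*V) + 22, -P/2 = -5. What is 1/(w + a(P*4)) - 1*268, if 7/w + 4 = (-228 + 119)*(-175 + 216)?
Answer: -551773037/2058857 ≈ -268.00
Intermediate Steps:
P = 10 (P = -2*(-5) = 10)
a(V) = 22 + 2*V² (a(V) = (V² + V²) + 22 = 2*V² + 22 = 22 + 2*V²)
w = -1/639 (w = 7/(-4 + (-228 + 119)*(-175 + 216)) = 7/(-4 - 109*41) = 7/(-4 - 4469) = 7/(-4473) = 7*(-1/4473) = -1/639 ≈ -0.0015649)
1/(w + a(P*4)) - 1*268 = 1/(-1/639 + (22 + 2*(10*4)²)) - 1*268 = 1/(-1/639 + (22 + 2*40²)) - 268 = 1/(-1/639 + (22 + 2*1600)) - 268 = 1/(-1/639 + (22 + 3200)) - 268 = 1/(-1/639 + 3222) - 268 = 1/(2058857/639) - 268 = 639/2058857 - 268 = -551773037/2058857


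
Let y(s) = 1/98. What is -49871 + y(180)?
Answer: -4887357/98 ≈ -49871.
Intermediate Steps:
y(s) = 1/98
-49871 + y(180) = -49871 + 1/98 = -4887357/98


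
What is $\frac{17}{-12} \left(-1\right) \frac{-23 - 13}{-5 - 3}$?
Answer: $\frac{51}{8} \approx 6.375$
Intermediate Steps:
$\frac{17}{-12} \left(-1\right) \frac{-23 - 13}{-5 - 3} = 17 \left(- \frac{1}{12}\right) \left(-1\right) \left(- \frac{36}{-8}\right) = \left(- \frac{17}{12}\right) \left(-1\right) \left(\left(-36\right) \left(- \frac{1}{8}\right)\right) = \frac{17}{12} \cdot \frac{9}{2} = \frac{51}{8}$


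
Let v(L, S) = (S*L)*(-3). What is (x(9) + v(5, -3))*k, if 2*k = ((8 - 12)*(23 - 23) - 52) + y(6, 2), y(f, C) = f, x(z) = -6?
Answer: -897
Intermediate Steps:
v(L, S) = -3*L*S (v(L, S) = (L*S)*(-3) = -3*L*S)
k = -23 (k = (((8 - 12)*(23 - 23) - 52) + 6)/2 = ((-4*0 - 52) + 6)/2 = ((0 - 52) + 6)/2 = (-52 + 6)/2 = (1/2)*(-46) = -23)
(x(9) + v(5, -3))*k = (-6 - 3*5*(-3))*(-23) = (-6 + 45)*(-23) = 39*(-23) = -897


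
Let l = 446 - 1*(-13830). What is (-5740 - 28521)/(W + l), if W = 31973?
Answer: -34261/46249 ≈ -0.74079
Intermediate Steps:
l = 14276 (l = 446 + 13830 = 14276)
(-5740 - 28521)/(W + l) = (-5740 - 28521)/(31973 + 14276) = -34261/46249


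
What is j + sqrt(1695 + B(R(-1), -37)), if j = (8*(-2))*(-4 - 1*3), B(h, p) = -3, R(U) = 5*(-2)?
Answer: 112 + 6*sqrt(47) ≈ 153.13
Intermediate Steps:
R(U) = -10
j = 112 (j = -16*(-4 - 3) = -16*(-7) = 112)
j + sqrt(1695 + B(R(-1), -37)) = 112 + sqrt(1695 - 3) = 112 + sqrt(1692) = 112 + 6*sqrt(47)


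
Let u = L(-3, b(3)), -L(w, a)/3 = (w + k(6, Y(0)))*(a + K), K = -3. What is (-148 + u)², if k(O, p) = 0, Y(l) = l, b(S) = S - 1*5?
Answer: 37249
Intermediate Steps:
b(S) = -5 + S (b(S) = S - 5 = -5 + S)
L(w, a) = -3*w*(-3 + a) (L(w, a) = -3*(w + 0)*(a - 3) = -3*w*(-3 + a))
u = -45 (u = 3*(-3)*(3 - (-5 + 3)) = 3*(-3)*(3 - 1*(-2)) = 3*(-3)*(3 + 2) = 3*(-3)*5 = -45)
(-148 + u)² = (-148 - 45)² = (-193)² = 37249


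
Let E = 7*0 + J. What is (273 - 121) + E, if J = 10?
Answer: 162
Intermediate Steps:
E = 10 (E = 7*0 + 10 = 0 + 10 = 10)
(273 - 121) + E = (273 - 121) + 10 = 152 + 10 = 162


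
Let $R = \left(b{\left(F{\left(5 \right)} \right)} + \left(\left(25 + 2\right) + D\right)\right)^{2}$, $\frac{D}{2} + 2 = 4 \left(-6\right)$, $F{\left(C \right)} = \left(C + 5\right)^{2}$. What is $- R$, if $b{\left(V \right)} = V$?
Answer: $-5625$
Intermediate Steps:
$F{\left(C \right)} = \left(5 + C\right)^{2}$
$D = -52$ ($D = -4 + 2 \cdot 4 \left(-6\right) = -4 + 2 \left(-24\right) = -4 - 48 = -52$)
$R = 5625$ ($R = \left(\left(5 + 5\right)^{2} + \left(\left(25 + 2\right) - 52\right)\right)^{2} = \left(10^{2} + \left(27 - 52\right)\right)^{2} = \left(100 - 25\right)^{2} = 75^{2} = 5625$)
$- R = \left(-1\right) 5625 = -5625$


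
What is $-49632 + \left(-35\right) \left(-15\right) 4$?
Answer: $-47532$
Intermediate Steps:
$-49632 + \left(-35\right) \left(-15\right) 4 = -49632 + 525 \cdot 4 = -49632 + 2100 = -47532$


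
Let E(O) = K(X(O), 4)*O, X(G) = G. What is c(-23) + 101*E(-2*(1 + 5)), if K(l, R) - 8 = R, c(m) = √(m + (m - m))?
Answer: -14544 + I*√23 ≈ -14544.0 + 4.7958*I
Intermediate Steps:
c(m) = √m (c(m) = √(m + 0) = √m)
K(l, R) = 8 + R
E(O) = 12*O (E(O) = (8 + 4)*O = 12*O)
c(-23) + 101*E(-2*(1 + 5)) = √(-23) + 101*(12*(-2*(1 + 5))) = I*√23 + 101*(12*(-2*6)) = I*√23 + 101*(12*(-12)) = I*√23 + 101*(-144) = I*√23 - 14544 = -14544 + I*√23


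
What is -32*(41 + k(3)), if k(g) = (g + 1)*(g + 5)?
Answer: -2336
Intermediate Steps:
k(g) = (1 + g)*(5 + g)
-32*(41 + k(3)) = -32*(41 + (5 + 3² + 6*3)) = -32*(41 + (5 + 9 + 18)) = -32*(41 + 32) = -32*73 = -2336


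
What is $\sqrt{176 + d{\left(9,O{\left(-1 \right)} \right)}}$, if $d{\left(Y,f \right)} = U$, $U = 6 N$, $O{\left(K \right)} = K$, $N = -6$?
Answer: $2 \sqrt{35} \approx 11.832$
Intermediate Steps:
$U = -36$ ($U = 6 \left(-6\right) = -36$)
$d{\left(Y,f \right)} = -36$
$\sqrt{176 + d{\left(9,O{\left(-1 \right)} \right)}} = \sqrt{176 - 36} = \sqrt{140} = 2 \sqrt{35}$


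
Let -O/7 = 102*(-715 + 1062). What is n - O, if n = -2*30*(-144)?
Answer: 256398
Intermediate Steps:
n = 8640 (n = -60*(-144) = 8640)
O = -247758 (O = -714*(-715 + 1062) = -714*347 = -7*35394 = -247758)
n - O = 8640 - 1*(-247758) = 8640 + 247758 = 256398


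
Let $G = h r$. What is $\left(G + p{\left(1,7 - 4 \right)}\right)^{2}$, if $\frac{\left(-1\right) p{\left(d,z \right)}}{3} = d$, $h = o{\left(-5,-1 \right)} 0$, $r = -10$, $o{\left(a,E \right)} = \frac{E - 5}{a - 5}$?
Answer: $9$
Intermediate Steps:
$o{\left(a,E \right)} = \frac{-5 + E}{-5 + a}$
$h = 0$ ($h = \frac{-5 - 1}{-5 - 5} \cdot 0 = \frac{1}{-10} \left(-6\right) 0 = \left(- \frac{1}{10}\right) \left(-6\right) 0 = \frac{3}{5} \cdot 0 = 0$)
$p{\left(d,z \right)} = - 3 d$
$G = 0$ ($G = 0 \left(-10\right) = 0$)
$\left(G + p{\left(1,7 - 4 \right)}\right)^{2} = \left(0 - 3\right)^{2} = \left(-3\right)^{2} = 9$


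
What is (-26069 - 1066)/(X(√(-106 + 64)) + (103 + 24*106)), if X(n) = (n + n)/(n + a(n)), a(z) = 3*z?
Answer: -3618/353 ≈ -10.249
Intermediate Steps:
X(n) = ½ (X(n) = (n + n)/(n + 3*n) = (2*n)/((4*n)) = (2*n)*(1/(4*n)) = ½)
(-26069 - 1066)/(X(√(-106 + 64)) + (103 + 24*106)) = (-26069 - 1066)/(½ + (103 + 24*106)) = -27135/(½ + (103 + 2544)) = -27135/(½ + 2647) = -27135/5295/2 = -27135*2/5295 = -3618/353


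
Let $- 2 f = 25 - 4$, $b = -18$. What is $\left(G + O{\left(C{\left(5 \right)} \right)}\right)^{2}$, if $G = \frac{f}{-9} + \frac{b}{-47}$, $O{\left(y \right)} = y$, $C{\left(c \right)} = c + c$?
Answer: $\frac{10608049}{79524} \approx 133.39$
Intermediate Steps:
$C{\left(c \right)} = 2 c$
$f = - \frac{21}{2}$ ($f = - \frac{25 - 4}{2} = \left(- \frac{1}{2}\right) 21 = - \frac{21}{2} \approx -10.5$)
$G = \frac{437}{282}$ ($G = - \frac{21}{2 \left(-9\right)} - \frac{18}{-47} = \left(- \frac{21}{2}\right) \left(- \frac{1}{9}\right) - - \frac{18}{47} = \frac{7}{6} + \frac{18}{47} = \frac{437}{282} \approx 1.5496$)
$\left(G + O{\left(C{\left(5 \right)} \right)}\right)^{2} = \left(\frac{437}{282} + 2 \cdot 5\right)^{2} = \left(\frac{437}{282} + 10\right)^{2} = \left(\frac{3257}{282}\right)^{2} = \frac{10608049}{79524}$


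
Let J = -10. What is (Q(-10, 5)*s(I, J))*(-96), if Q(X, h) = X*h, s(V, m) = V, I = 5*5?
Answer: 120000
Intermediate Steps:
I = 25
(Q(-10, 5)*s(I, J))*(-96) = (-10*5*25)*(-96) = -50*25*(-96) = -1250*(-96) = 120000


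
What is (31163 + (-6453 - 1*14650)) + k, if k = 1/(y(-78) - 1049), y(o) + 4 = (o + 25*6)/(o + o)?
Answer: 137771687/13695 ≈ 10060.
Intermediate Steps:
y(o) = -4 + (150 + o)/(2*o) (y(o) = -4 + (o + 25*6)/(o + o) = -4 + (o + 150)/((2*o)) = -4 + (150 + o)*(1/(2*o)) = -4 + (150 + o)/(2*o))
k = -13/13695 (k = 1/((-7/2 + 75/(-78)) - 1049) = 1/((-7/2 + 75*(-1/78)) - 1049) = 1/((-7/2 - 25/26) - 1049) = 1/(-58/13 - 1049) = 1/(-13695/13) = -13/13695 ≈ -0.00094925)
(31163 + (-6453 - 1*14650)) + k = (31163 + (-6453 - 1*14650)) - 13/13695 = (31163 + (-6453 - 14650)) - 13/13695 = (31163 - 21103) - 13/13695 = 10060 - 13/13695 = 137771687/13695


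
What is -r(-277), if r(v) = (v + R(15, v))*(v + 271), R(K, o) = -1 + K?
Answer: -1578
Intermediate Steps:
r(v) = (14 + v)*(271 + v) (r(v) = (v + (-1 + 15))*(v + 271) = (v + 14)*(271 + v) = (14 + v)*(271 + v))
-r(-277) = -(3794 + (-277)² + 285*(-277)) = -(3794 + 76729 - 78945) = -1*1578 = -1578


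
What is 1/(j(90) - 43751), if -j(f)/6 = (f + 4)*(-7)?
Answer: -1/39803 ≈ -2.5124e-5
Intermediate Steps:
j(f) = 168 + 42*f (j(f) = -6*(f + 4)*(-7) = -6*(4 + f)*(-7) = -6*(-28 - 7*f) = 168 + 42*f)
1/(j(90) - 43751) = 1/((168 + 42*90) - 43751) = 1/((168 + 3780) - 43751) = 1/(3948 - 43751) = 1/(-39803) = -1/39803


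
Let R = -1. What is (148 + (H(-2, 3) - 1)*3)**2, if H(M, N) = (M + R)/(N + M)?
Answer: 18496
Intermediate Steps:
H(M, N) = (-1 + M)/(M + N) (H(M, N) = (M - 1)/(N + M) = (-1 + M)/(M + N))
(148 + (H(-2, 3) - 1)*3)**2 = (148 + ((-1 - 2)/(-2 + 3) - 1)*3)**2 = (148 + (-3/1 - 1)*3)**2 = (148 + (1*(-3) - 1)*3)**2 = (148 + (-3 - 1)*3)**2 = (148 - 4*3)**2 = (148 - 12)**2 = 136**2 = 18496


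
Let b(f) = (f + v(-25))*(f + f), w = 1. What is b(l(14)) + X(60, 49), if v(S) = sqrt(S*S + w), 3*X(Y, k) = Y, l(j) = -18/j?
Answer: 1142/49 - 18*sqrt(626)/7 ≈ -41.031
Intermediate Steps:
X(Y, k) = Y/3
v(S) = sqrt(1 + S**2) (v(S) = sqrt(S*S + 1) = sqrt(S**2 + 1) = sqrt(1 + S**2))
b(f) = 2*f*(f + sqrt(626)) (b(f) = (f + sqrt(1 + (-25)**2))*(f + f) = (f + sqrt(1 + 625))*(2*f) = (f + sqrt(626))*(2*f) = 2*f*(f + sqrt(626)))
b(l(14)) + X(60, 49) = 2*(-18/14)*(-18/14 + sqrt(626)) + (1/3)*60 = 2*(-18*1/14)*(-18*1/14 + sqrt(626)) + 20 = 2*(-9/7)*(-9/7 + sqrt(626)) + 20 = (162/49 - 18*sqrt(626)/7) + 20 = 1142/49 - 18*sqrt(626)/7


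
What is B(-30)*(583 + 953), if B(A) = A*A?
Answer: 1382400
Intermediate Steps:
B(A) = A²
B(-30)*(583 + 953) = (-30)²*(583 + 953) = 900*1536 = 1382400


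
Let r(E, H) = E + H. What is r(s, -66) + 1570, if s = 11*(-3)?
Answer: 1471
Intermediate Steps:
s = -33
r(s, -66) + 1570 = (-33 - 66) + 1570 = -99 + 1570 = 1471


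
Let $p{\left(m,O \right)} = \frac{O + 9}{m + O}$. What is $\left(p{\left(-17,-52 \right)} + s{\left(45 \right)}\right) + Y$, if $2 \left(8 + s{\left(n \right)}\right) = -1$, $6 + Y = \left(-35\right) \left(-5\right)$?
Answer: $\frac{22235}{138} \approx 161.12$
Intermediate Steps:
$Y = 169$ ($Y = -6 - -175 = -6 + 175 = 169$)
$p{\left(m,O \right)} = \frac{9 + O}{O + m}$
$s{\left(n \right)} = - \frac{17}{2}$ ($s{\left(n \right)} = -8 + \frac{1}{2} \left(-1\right) = -8 - \frac{1}{2} = - \frac{17}{2}$)
$\left(p{\left(-17,-52 \right)} + s{\left(45 \right)}\right) + Y = \left(\frac{9 - 52}{-52 - 17} - \frac{17}{2}\right) + 169 = \left(\frac{1}{-69} \left(-43\right) - \frac{17}{2}\right) + 169 = \left(\left(- \frac{1}{69}\right) \left(-43\right) - \frac{17}{2}\right) + 169 = \left(\frac{43}{69} - \frac{17}{2}\right) + 169 = - \frac{1087}{138} + 169 = \frac{22235}{138}$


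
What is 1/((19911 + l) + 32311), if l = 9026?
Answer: 1/61248 ≈ 1.6327e-5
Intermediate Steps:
1/((19911 + l) + 32311) = 1/((19911 + 9026) + 32311) = 1/(28937 + 32311) = 1/61248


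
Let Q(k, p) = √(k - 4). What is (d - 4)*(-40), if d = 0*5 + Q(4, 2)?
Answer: 160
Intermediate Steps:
Q(k, p) = √(-4 + k)
d = 0 (d = 0*5 + √(-4 + 4) = 0 + √0 = 0 + 0 = 0)
(d - 4)*(-40) = (0 - 4)*(-40) = -4*(-40) = 160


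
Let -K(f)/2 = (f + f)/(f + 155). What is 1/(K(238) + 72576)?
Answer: 393/28521416 ≈ 1.3779e-5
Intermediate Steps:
K(f) = -4*f/(155 + f) (K(f) = -2*(f + f)/(f + 155) = -2*2*f/(155 + f) = -4*f/(155 + f))
1/(K(238) + 72576) = 1/(-4*238/(155 + 238) + 72576) = 1/(-4*238/393 + 72576) = 1/(-4*238*1/393 + 72576) = 1/(-952/393 + 72576) = 1/(28521416/393) = 393/28521416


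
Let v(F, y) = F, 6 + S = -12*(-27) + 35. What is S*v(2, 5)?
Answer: 706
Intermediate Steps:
S = 353 (S = -6 + (-12*(-27) + 35) = -6 + (324 + 35) = -6 + 359 = 353)
S*v(2, 5) = 353*2 = 706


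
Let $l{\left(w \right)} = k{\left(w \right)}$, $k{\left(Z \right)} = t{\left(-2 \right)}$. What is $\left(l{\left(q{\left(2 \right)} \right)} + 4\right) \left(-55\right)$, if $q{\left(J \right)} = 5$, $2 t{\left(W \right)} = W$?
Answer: $-165$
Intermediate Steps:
$t{\left(W \right)} = \frac{W}{2}$
$k{\left(Z \right)} = -1$ ($k{\left(Z \right)} = \frac{1}{2} \left(-2\right) = -1$)
$l{\left(w \right)} = -1$
$\left(l{\left(q{\left(2 \right)} \right)} + 4\right) \left(-55\right) = \left(-1 + 4\right) \left(-55\right) = 3 \left(-55\right) = -165$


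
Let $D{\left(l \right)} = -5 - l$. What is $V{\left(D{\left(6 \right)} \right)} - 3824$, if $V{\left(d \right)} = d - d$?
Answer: $-3824$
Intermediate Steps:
$V{\left(d \right)} = 0$
$V{\left(D{\left(6 \right)} \right)} - 3824 = 0 - 3824 = -3824$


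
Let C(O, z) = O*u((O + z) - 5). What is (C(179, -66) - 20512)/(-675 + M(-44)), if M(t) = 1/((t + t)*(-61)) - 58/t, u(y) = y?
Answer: 6334240/3616323 ≈ 1.7516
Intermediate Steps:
M(t) = -7077/(122*t) (M(t) = -1/61/(2*t) - 58/t = (1/(2*t))*(-1/61) - 58/t = -1/(122*t) - 58/t = -7077/(122*t))
C(O, z) = O*(-5 + O + z) (C(O, z) = O*((O + z) - 5) = O*(-5 + O + z))
(C(179, -66) - 20512)/(-675 + M(-44)) = (179*(-5 + 179 - 66) - 20512)/(-675 - 7077/122/(-44)) = (179*108 - 20512)/(-675 - 7077/122*(-1/44)) = (19332 - 20512)/(-675 + 7077/5368) = -1180/(-3616323/5368) = -1180*(-5368/3616323) = 6334240/3616323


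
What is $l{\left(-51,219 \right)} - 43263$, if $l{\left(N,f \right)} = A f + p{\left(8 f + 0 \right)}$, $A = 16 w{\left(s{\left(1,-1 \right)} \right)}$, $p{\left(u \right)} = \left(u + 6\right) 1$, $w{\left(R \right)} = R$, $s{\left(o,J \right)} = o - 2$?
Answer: $-45009$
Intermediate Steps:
$s{\left(o,J \right)} = -2 + o$
$p{\left(u \right)} = 6 + u$ ($p{\left(u \right)} = \left(6 + u\right) 1 = 6 + u$)
$A = -16$ ($A = 16 \left(-2 + 1\right) = 16 \left(-1\right) = -16$)
$l{\left(N,f \right)} = 6 - 8 f$ ($l{\left(N,f \right)} = - 16 f + \left(6 + \left(8 f + 0\right)\right) = - 16 f + \left(6 + 8 f\right) = 6 - 8 f$)
$l{\left(-51,219 \right)} - 43263 = \left(6 - 1752\right) - 43263 = -1746 - 43263 = -45009$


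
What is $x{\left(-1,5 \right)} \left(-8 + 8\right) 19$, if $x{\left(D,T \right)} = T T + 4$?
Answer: $0$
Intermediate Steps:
$x{\left(D,T \right)} = 4 + T^{2}$ ($x{\left(D,T \right)} = T^{2} + 4 = 4 + T^{2}$)
$x{\left(-1,5 \right)} \left(-8 + 8\right) 19 = \left(4 + 5^{2}\right) \left(-8 + 8\right) 19 = \left(4 + 25\right) 0 \cdot 19 = 29 \cdot 0 \cdot 19 = 0 \cdot 19 = 0$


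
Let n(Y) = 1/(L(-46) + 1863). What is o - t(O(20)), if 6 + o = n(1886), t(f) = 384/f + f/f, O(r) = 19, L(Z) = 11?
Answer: -968839/35606 ≈ -27.210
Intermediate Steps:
n(Y) = 1/1874 (n(Y) = 1/(11 + 1863) = 1/1874)
t(f) = 1 + 384/f (t(f) = 384/f + 1 = 1 + 384/f)
o = -11243/1874 (o = -6 + 1/1874 = -11243/1874 ≈ -5.9995)
o - t(O(20)) = -11243/1874 - (384 + 19)/19 = -11243/1874 - 403/19 = -968839/35606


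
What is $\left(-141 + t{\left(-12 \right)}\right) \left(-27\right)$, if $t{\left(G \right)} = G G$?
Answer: $-81$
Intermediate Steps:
$t{\left(G \right)} = G^{2}$
$\left(-141 + t{\left(-12 \right)}\right) \left(-27\right) = \left(-141 + \left(-12\right)^{2}\right) \left(-27\right) = \left(-141 + 144\right) \left(-27\right) = 3 \left(-27\right) = -81$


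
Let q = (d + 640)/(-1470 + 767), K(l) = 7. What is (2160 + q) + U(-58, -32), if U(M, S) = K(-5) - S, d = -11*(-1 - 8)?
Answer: 1545158/703 ≈ 2197.9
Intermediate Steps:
d = 99 (d = -11*(-9) = 99)
q = -739/703 (q = (99 + 640)/(-1470 + 767) = 739/(-703) = 739*(-1/703) = -739/703 ≈ -1.0512)
U(M, S) = 7 - S
(2160 + q) + U(-58, -32) = (2160 - 739/703) + (7 - 1*(-32)) = 1517741/703 + (7 + 32) = 1517741/703 + 39 = 1545158/703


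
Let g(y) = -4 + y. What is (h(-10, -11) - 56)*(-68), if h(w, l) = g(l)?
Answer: 4828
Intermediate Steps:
h(w, l) = -4 + l
(h(-10, -11) - 56)*(-68) = ((-4 - 11) - 56)*(-68) = (-15 - 56)*(-68) = -71*(-68) = 4828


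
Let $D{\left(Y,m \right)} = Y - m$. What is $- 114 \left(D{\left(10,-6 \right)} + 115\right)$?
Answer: $-14934$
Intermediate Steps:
$- 114 \left(D{\left(10,-6 \right)} + 115\right) = - 114 \left(\left(10 - -6\right) + 115\right) = - 114 \left(\left(10 + 6\right) + 115\right) = - 114 \left(16 + 115\right) = \left(-114\right) 131 = -14934$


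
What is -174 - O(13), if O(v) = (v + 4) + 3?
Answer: -194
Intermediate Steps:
O(v) = 7 + v (O(v) = (4 + v) + 3 = 7 + v)
-174 - O(13) = -174 - (7 + 13) = -174 - 1*20 = -174 - 20 = -194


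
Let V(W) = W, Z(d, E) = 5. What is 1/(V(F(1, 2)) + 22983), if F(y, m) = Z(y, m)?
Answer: 1/22988 ≈ 4.3501e-5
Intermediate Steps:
F(y, m) = 5
1/(V(F(1, 2)) + 22983) = 1/(5 + 22983) = 1/22988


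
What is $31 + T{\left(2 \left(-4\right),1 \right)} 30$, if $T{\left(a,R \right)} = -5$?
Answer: $-119$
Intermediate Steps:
$31 + T{\left(2 \left(-4\right),1 \right)} 30 = 31 - 150 = -119$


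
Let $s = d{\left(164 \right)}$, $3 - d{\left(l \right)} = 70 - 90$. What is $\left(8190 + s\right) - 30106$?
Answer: $-21893$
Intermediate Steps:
$d{\left(l \right)} = 23$ ($d{\left(l \right)} = 3 - \left(70 - 90\right) = 3 - -20 = 3 + 20 = 23$)
$s = 23$
$\left(8190 + s\right) - 30106 = \left(8190 + 23\right) - 30106 = 8213 - 30106 = -21893$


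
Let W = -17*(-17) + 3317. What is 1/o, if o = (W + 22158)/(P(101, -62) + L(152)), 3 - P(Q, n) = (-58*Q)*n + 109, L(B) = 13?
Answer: -363289/25764 ≈ -14.101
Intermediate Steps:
W = 3606 (W = 289 + 3317 = 3606)
P(Q, n) = -106 + 58*Q*n (P(Q, n) = 3 - ((-58*Q)*n + 109) = 3 - (-58*Q*n + 109) = 3 - (109 - 58*Q*n) = 3 + (-109 + 58*Q*n) = -106 + 58*Q*n)
o = -25764/363289 (o = (3606 + 22158)/((-106 + 58*101*(-62)) + 13) = 25764/((-106 - 363196) + 13) = 25764/(-363302 + 13) = 25764/(-363289) = 25764*(-1/363289) = -25764/363289 ≈ -0.070919)
1/o = 1/(-25764/363289) = -363289/25764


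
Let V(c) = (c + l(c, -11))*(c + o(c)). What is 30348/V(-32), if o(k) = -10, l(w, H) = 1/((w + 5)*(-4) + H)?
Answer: 490626/21721 ≈ 22.588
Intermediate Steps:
l(w, H) = 1/(-20 + H - 4*w) (l(w, H) = 1/((5 + w)*(-4) + H) = 1/((-20 - 4*w) + H) = 1/(-20 + H - 4*w))
V(c) = (-10 + c)*(c - 1/(31 + 4*c)) (V(c) = (c - 1/(20 - 1*(-11) + 4*c))*(c - 10) = (c - 1/(20 + 11 + 4*c))*(-10 + c) = (c - 1/(31 + 4*c))*(-10 + c) = (-10 + c)*(c - 1/(31 + 4*c)))
30348/V(-32) = 30348/(((10 - 1*(-32) - 32*(-10 - 32)*(31 + 4*(-32)))/(31 + 4*(-32)))) = 30348/(((10 + 32 - 32*(-42)*(31 - 128))/(31 - 128))) = 30348/(((10 + 32 - 32*(-42)*(-97))/(-97))) = 30348/((-(10 + 32 - 130368)/97)) = 30348/((-1/97*(-130326))) = 30348/(130326/97) = 30348*(97/130326) = 490626/21721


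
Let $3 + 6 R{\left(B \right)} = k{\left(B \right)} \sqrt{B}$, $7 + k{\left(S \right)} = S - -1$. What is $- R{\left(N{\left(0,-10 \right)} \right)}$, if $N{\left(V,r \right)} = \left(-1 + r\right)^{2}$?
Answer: $- \frac{631}{3} \approx -210.33$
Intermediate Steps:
$k{\left(S \right)} = -6 + S$ ($k{\left(S \right)} = -7 + \left(S - -1\right) = -7 + \left(S + 1\right) = -7 + \left(1 + S\right) = -6 + S$)
$R{\left(B \right)} = - \frac{1}{2} + \frac{\sqrt{B} \left(-6 + B\right)}{6}$ ($R{\left(B \right)} = - \frac{1}{2} + \frac{\left(-6 + B\right) \sqrt{B}}{6} = - \frac{1}{2} + \frac{\sqrt{B} \left(-6 + B\right)}{6}$)
$- R{\left(N{\left(0,-10 \right)} \right)} = - (- \frac{1}{2} + \frac{\sqrt{\left(-1 - 10\right)^{2}} \left(-6 + \left(-1 - 10\right)^{2}\right)}{6}) = - (- \frac{1}{2} + \frac{\sqrt{\left(-11\right)^{2}} \left(-6 + \left(-11\right)^{2}\right)}{6}) = - (- \frac{1}{2} + \frac{\sqrt{121} \left(-6 + 121\right)}{6}) = - (- \frac{1}{2} + \frac{1}{6} \cdot 11 \cdot 115) = - (- \frac{1}{2} + \frac{1265}{6}) = \left(-1\right) \frac{631}{3} = - \frac{631}{3}$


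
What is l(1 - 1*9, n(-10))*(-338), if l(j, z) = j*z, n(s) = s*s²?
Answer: -2704000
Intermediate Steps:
n(s) = s³
l(1 - 1*9, n(-10))*(-338) = ((1 - 1*9)*(-10)³)*(-338) = ((1 - 9)*(-1000))*(-338) = -8*(-1000)*(-338) = 8000*(-338) = -2704000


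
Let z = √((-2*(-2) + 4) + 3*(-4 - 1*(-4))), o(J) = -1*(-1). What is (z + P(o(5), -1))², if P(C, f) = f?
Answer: 9 - 4*√2 ≈ 3.3431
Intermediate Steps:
o(J) = 1
z = 2*√2 (z = √((4 + 4) + 3*(-4 + 4)) = √(8 + 3*0) = √(8 + 0) = √8 = 2*√2 ≈ 2.8284)
(z + P(o(5), -1))² = (2*√2 - 1)² = (-1 + 2*√2)²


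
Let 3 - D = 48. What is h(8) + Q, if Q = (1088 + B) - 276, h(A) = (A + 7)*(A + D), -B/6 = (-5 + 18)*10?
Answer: -523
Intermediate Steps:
D = -45 (D = 3 - 1*48 = 3 - 48 = -45)
B = -780 (B = -6*(-5 + 18)*10 = -78*10 = -6*130 = -780)
h(A) = (-45 + A)*(7 + A) (h(A) = (A + 7)*(A - 45) = (7 + A)*(-45 + A) = (-45 + A)*(7 + A))
Q = 32 (Q = (1088 - 780) - 276 = 308 - 276 = 32)
h(8) + Q = (-315 + 8² - 38*8) + 32 = (-315 + 64 - 304) + 32 = -555 + 32 = -523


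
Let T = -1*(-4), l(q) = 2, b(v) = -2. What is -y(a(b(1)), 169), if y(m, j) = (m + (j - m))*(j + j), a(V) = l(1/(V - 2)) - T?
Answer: -57122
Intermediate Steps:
T = 4
a(V) = -2 (a(V) = 2 - 1*4 = 2 - 4 = -2)
y(m, j) = 2*j² (y(m, j) = j*(2*j) = 2*j²)
-y(a(b(1)), 169) = -2*169² = -2*28561 = -1*57122 = -57122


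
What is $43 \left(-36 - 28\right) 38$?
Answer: $-104576$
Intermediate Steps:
$43 \left(-36 - 28\right) 38 = 43 \left(-64\right) 38 = \left(-2752\right) 38 = -104576$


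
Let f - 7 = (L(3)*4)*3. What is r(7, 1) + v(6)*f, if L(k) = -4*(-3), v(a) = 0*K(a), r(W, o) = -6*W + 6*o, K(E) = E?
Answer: -36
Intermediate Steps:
v(a) = 0 (v(a) = 0*a = 0)
L(k) = 12
f = 151 (f = 7 + (12*4)*3 = 7 + 48*3 = 7 + 144 = 151)
r(7, 1) + v(6)*f = (-6*7 + 6*1) + 0*151 = (-42 + 6) + 0 = -36 + 0 = -36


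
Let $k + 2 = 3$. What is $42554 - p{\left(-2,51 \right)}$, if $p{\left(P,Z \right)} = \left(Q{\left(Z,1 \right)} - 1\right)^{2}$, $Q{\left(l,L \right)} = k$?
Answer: $42554$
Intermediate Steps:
$k = 1$ ($k = -2 + 3 = 1$)
$Q{\left(l,L \right)} = 1$
$p{\left(P,Z \right)} = 0$ ($p{\left(P,Z \right)} = \left(1 - 1\right)^{2} = 0^{2} = 0$)
$42554 - p{\left(-2,51 \right)} = 42554 - 0 = 42554 + 0 = 42554$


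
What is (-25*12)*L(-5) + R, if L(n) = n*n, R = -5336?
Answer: -12836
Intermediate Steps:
L(n) = n²
(-25*12)*L(-5) + R = -25*12*(-5)² - 5336 = -300*25 - 5336 = -7500 - 5336 = -12836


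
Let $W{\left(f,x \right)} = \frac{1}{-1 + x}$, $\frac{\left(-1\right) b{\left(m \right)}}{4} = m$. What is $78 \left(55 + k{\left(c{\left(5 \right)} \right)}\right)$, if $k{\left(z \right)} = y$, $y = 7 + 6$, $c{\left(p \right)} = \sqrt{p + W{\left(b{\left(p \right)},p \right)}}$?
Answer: $5304$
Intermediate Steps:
$b{\left(m \right)} = - 4 m$
$c{\left(p \right)} = \sqrt{p + \frac{1}{-1 + p}}$
$y = 13$
$k{\left(z \right)} = 13$
$78 \left(55 + k{\left(c{\left(5 \right)} \right)}\right) = 78 \left(55 + 13\right) = 78 \cdot 68 = 5304$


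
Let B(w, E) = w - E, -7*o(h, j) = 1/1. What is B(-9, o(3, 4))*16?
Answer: -992/7 ≈ -141.71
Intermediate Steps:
o(h, j) = -⅐ (o(h, j) = -⅐/1 = -⅐*1 = -⅐)
B(-9, o(3, 4))*16 = (-9 - 1*(-⅐))*16 = (-9 + ⅐)*16 = -62/7*16 = -992/7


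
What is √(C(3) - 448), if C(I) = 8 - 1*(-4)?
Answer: 2*I*√109 ≈ 20.881*I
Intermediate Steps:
C(I) = 12 (C(I) = 8 + 4 = 12)
√(C(3) - 448) = √(12 - 448) = √(-436) = 2*I*√109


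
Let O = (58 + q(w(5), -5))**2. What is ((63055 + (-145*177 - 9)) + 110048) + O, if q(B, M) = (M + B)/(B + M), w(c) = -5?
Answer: 150910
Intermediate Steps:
q(B, M) = 1 (q(B, M) = (B + M)/(B + M) = 1)
O = 3481 (O = (58 + 1)**2 = 59**2 = 3481)
((63055 + (-145*177 - 9)) + 110048) + O = ((63055 + (-145*177 - 9)) + 110048) + 3481 = ((63055 + (-25665 - 9)) + 110048) + 3481 = ((63055 - 25674) + 110048) + 3481 = (37381 + 110048) + 3481 = 147429 + 3481 = 150910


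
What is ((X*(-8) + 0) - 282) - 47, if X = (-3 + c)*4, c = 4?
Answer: -361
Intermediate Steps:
X = 4 (X = (-3 + 4)*4 = 1*4 = 4)
((X*(-8) + 0) - 282) - 47 = ((4*(-8) + 0) - 282) - 47 = ((-32 + 0) - 282) - 47 = (-32 - 282) - 47 = -314 - 47 = -361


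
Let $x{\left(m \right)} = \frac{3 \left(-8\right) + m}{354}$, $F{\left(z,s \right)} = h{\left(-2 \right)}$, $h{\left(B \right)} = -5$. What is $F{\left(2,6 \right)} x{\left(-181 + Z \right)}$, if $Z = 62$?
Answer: $\frac{715}{354} \approx 2.0198$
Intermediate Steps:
$F{\left(z,s \right)} = -5$
$x{\left(m \right)} = - \frac{4}{59} + \frac{m}{354}$ ($x{\left(m \right)} = \left(-24 + m\right) \frac{1}{354} = - \frac{4}{59} + \frac{m}{354}$)
$F{\left(2,6 \right)} x{\left(-181 + Z \right)} = - 5 \left(- \frac{4}{59} + \frac{-181 + 62}{354}\right) = - 5 \left(- \frac{4}{59} + \frac{1}{354} \left(-119\right)\right) = - 5 \left(- \frac{4}{59} - \frac{119}{354}\right) = \left(-5\right) \left(- \frac{143}{354}\right) = \frac{715}{354}$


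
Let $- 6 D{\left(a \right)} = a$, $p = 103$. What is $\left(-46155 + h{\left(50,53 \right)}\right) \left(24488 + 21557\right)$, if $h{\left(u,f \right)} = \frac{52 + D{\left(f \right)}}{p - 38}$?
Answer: $- \frac{165763758919}{78} \approx -2.1252 \cdot 10^{9}$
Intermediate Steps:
$D{\left(a \right)} = - \frac{a}{6}$
$h{\left(u,f \right)} = \frac{4}{5} - \frac{f}{390}$ ($h{\left(u,f \right)} = \frac{52 - \frac{f}{6}}{103 - 38} = \frac{52 - \frac{f}{6}}{65} = \left(52 - \frac{f}{6}\right) \frac{1}{65} = \frac{4}{5} - \frac{f}{390}$)
$\left(-46155 + h{\left(50,53 \right)}\right) \left(24488 + 21557\right) = \left(-46155 + \left(\frac{4}{5} - \frac{53}{390}\right)\right) \left(24488 + 21557\right) = \left(-46155 + \left(\frac{4}{5} - \frac{53}{390}\right)\right) 46045 = \left(-46155 + \frac{259}{390}\right) 46045 = \left(- \frac{18000191}{390}\right) 46045 = - \frac{165763758919}{78}$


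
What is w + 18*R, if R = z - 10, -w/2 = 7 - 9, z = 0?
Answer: -176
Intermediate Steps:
w = 4 (w = -2*(7 - 9) = -2*(-2) = 4)
R = -10 (R = 0 - 10 = -10)
w + 18*R = 4 + 18*(-10) = 4 - 180 = -176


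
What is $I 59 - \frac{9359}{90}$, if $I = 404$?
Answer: $\frac{2135881}{90} \approx 23732.0$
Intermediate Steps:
$I 59 - \frac{9359}{90} = 404 \cdot 59 - \frac{9359}{90} = 23836 - \frac{9359}{90} = \frac{2135881}{90}$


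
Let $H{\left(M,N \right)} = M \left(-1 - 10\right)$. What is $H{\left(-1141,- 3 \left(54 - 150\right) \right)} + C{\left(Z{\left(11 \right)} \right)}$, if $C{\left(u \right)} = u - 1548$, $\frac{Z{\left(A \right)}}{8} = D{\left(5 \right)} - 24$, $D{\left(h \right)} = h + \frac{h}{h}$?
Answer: $10859$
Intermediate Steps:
$D{\left(h \right)} = 1 + h$ ($D{\left(h \right)} = h + 1 = 1 + h$)
$Z{\left(A \right)} = -144$ ($Z{\left(A \right)} = 8 \left(\left(1 + 5\right) - 24\right) = 8 \left(6 - 24\right) = 8 \left(-18\right) = -144$)
$H{\left(M,N \right)} = - 11 M$ ($H{\left(M,N \right)} = M \left(-11\right) = - 11 M$)
$C{\left(u \right)} = -1548 + u$
$H{\left(-1141,- 3 \left(54 - 150\right) \right)} + C{\left(Z{\left(11 \right)} \right)} = \left(-11\right) \left(-1141\right) - 1692 = 12551 - 1692 = 10859$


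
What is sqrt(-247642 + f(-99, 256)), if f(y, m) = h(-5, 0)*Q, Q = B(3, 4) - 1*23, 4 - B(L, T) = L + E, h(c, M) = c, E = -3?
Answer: I*sqrt(247547) ≈ 497.54*I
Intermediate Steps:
B(L, T) = 7 - L (B(L, T) = 4 - (L - 3) = 4 - (-3 + L) = 4 + (3 - L) = 7 - L)
Q = -19 (Q = (7 - 1*3) - 1*23 = (7 - 3) - 23 = 4 - 23 = -19)
f(y, m) = 95 (f(y, m) = -5*(-19) = 95)
sqrt(-247642 + f(-99, 256)) = sqrt(-247642 + 95) = sqrt(-247547) = I*sqrt(247547)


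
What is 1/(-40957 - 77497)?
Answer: -1/118454 ≈ -8.4421e-6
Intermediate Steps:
1/(-40957 - 77497) = 1/(-118454) = -1/118454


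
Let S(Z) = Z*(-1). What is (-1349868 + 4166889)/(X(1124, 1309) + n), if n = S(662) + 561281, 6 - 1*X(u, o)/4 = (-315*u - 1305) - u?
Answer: 2817021/1986599 ≈ 1.4180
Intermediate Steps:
S(Z) = -Z
X(u, o) = 5244 + 1264*u (X(u, o) = 24 - 4*((-315*u - 1305) - u) = 24 - 4*((-1305 - 315*u) - u) = 24 - 4*(-1305 - 316*u) = 24 + (5220 + 1264*u) = 5244 + 1264*u)
n = 560619 (n = -1*662 + 561281 = -662 + 561281 = 560619)
(-1349868 + 4166889)/(X(1124, 1309) + n) = (-1349868 + 4166889)/((5244 + 1264*1124) + 560619) = 2817021/((5244 + 1420736) + 560619) = 2817021/(1425980 + 560619) = 2817021/1986599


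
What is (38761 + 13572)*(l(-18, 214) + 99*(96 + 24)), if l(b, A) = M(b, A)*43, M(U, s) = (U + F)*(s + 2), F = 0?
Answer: -8127524232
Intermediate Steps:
M(U, s) = U*(2 + s) (M(U, s) = (U + 0)*(s + 2) = U*(2 + s))
l(b, A) = 43*b*(2 + A) (l(b, A) = (b*(2 + A))*43 = 43*b*(2 + A))
(38761 + 13572)*(l(-18, 214) + 99*(96 + 24)) = (38761 + 13572)*(43*(-18)*(2 + 214) + 99*(96 + 24)) = 52333*(43*(-18)*216 + 99*120) = 52333*(-167184 + 11880) = 52333*(-155304) = -8127524232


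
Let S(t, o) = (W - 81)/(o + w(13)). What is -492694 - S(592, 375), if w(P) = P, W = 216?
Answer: -191165407/388 ≈ -4.9269e+5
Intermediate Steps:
S(t, o) = 135/(13 + o) (S(t, o) = (216 - 81)/(o + 13) = 135/(13 + o))
-492694 - S(592, 375) = -492694 - 135/(13 + 375) = -492694 - 135/388 = -191165407/388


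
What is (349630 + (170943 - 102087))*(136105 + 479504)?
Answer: 257623747974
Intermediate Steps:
(349630 + (170943 - 102087))*(136105 + 479504) = (349630 + 68856)*615609 = 418486*615609 = 257623747974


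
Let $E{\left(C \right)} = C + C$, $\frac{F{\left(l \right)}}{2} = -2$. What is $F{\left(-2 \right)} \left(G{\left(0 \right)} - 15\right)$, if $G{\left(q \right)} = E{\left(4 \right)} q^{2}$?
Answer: $60$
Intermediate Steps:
$F{\left(l \right)} = -4$ ($F{\left(l \right)} = 2 \left(-2\right) = -4$)
$E{\left(C \right)} = 2 C$
$G{\left(q \right)} = 8 q^{2}$ ($G{\left(q \right)} = 2 \cdot 4 q^{2} = 8 q^{2}$)
$F{\left(-2 \right)} \left(G{\left(0 \right)} - 15\right) = - 4 \left(8 \cdot 0^{2} - 15\right) = - 4 \left(8 \cdot 0 - 15\right) = - 4 \left(0 - 15\right) = \left(-4\right) \left(-15\right) = 60$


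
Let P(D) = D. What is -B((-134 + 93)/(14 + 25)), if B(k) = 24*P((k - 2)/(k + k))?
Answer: -1428/41 ≈ -34.829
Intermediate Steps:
B(k) = 12*(-2 + k)/k (B(k) = 24*((k - 2)/(k + k)) = 24*((-2 + k)/((2*k))) = 24*((-2 + k)*(1/(2*k))) = 24*((-2 + k)/(2*k)) = 12*(-2 + k)/k)
-B((-134 + 93)/(14 + 25)) = -(12 - 24*(14 + 25)/(-134 + 93)) = -(12 - 24/((-41/39))) = -(12 - 24/((-41*1/39))) = -(12 - 24/(-41/39)) = -(12 - 24*(-39/41)) = -(12 + 936/41) = -1*1428/41 = -1428/41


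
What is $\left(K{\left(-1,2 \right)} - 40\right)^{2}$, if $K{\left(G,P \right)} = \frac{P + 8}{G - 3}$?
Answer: $\frac{7225}{4} \approx 1806.3$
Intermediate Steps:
$K{\left(G,P \right)} = \frac{8 + P}{-3 + G}$
$\left(K{\left(-1,2 \right)} - 40\right)^{2} = \left(\frac{8 + 2}{-3 - 1} - 40\right)^{2} = \left(\frac{1}{-4} \cdot 10 - 40\right)^{2} = \left(\left(- \frac{1}{4}\right) 10 - 40\right)^{2} = \left(- \frac{5}{2} - 40\right)^{2} = \left(- \frac{85}{2}\right)^{2} = \frac{7225}{4}$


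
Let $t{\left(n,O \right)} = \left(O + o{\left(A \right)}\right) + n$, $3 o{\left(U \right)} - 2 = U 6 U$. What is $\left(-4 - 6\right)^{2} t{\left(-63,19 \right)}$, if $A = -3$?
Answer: $- \frac{7600}{3} \approx -2533.3$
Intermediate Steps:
$o{\left(U \right)} = \frac{2}{3} + 2 U^{2}$ ($o{\left(U \right)} = \frac{2}{3} + \frac{U 6 U}{3} = \frac{2}{3} + \frac{6 U U}{3} = \frac{2}{3} + \frac{6 U^{2}}{3} = \frac{2}{3} + 2 U^{2}$)
$t{\left(n,O \right)} = \frac{56}{3} + O + n$ ($t{\left(n,O \right)} = \left(O + \left(\frac{2}{3} + 2 \left(-3\right)^{2}\right)\right) + n = \left(O + \left(\frac{2}{3} + 2 \cdot 9\right)\right) + n = \left(O + \left(\frac{2}{3} + 18\right)\right) + n = \left(O + \frac{56}{3}\right) + n = \left(\frac{56}{3} + O\right) + n = \frac{56}{3} + O + n$)
$\left(-4 - 6\right)^{2} t{\left(-63,19 \right)} = \left(-4 - 6\right)^{2} \left(\frac{56}{3} + 19 - 63\right) = \left(-10\right)^{2} \left(- \frac{76}{3}\right) = 100 \left(- \frac{76}{3}\right) = - \frac{7600}{3}$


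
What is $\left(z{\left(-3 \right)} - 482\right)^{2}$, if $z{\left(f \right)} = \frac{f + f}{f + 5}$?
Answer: $235225$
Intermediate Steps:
$z{\left(f \right)} = \frac{2 f}{5 + f}$
$\left(z{\left(-3 \right)} - 482\right)^{2} = \left(2 \left(-3\right) \frac{1}{5 - 3} - 482\right)^{2} = \left(2 \left(-3\right) \frac{1}{2} - 482\right)^{2} = \left(-3 - 482\right)^{2} = \left(-485\right)^{2} = 235225$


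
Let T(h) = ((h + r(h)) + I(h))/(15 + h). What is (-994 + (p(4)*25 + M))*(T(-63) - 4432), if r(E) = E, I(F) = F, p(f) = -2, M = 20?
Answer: 4534336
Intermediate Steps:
T(h) = 3*h/(15 + h) (T(h) = ((h + h) + h)/(15 + h) = (2*h + h)/(15 + h) = (3*h)/(15 + h) = 3*h/(15 + h))
(-994 + (p(4)*25 + M))*(T(-63) - 4432) = (-994 + (-2*25 + 20))*(3*(-63)/(15 - 63) - 4432) = (-994 + (-50 + 20))*(3*(-63)/(-48) - 4432) = (-994 - 30)*(3*(-63)*(-1/48) - 4432) = -1024*(63/16 - 4432) = -1024*(-70849/16) = 4534336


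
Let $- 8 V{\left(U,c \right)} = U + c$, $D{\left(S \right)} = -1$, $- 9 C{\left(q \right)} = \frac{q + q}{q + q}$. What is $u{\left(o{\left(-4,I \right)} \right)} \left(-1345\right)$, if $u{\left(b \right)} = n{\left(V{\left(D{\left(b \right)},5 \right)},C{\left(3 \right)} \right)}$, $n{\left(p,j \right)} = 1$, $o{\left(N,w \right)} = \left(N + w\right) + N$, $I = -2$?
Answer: $-1345$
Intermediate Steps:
$C{\left(q \right)} = - \frac{1}{9}$ ($C{\left(q \right)} = - \frac{\left(q + q\right) \frac{1}{q + q}}{9} = - \frac{2 q \frac{1}{2 q}}{9} = \left(- \frac{1}{9}\right) 1 = - \frac{1}{9}$)
$o{\left(N,w \right)} = w + 2 N$
$V{\left(U,c \right)} = - \frac{U}{8} - \frac{c}{8}$ ($V{\left(U,c \right)} = - \frac{U + c}{8} = - \frac{U}{8} - \frac{c}{8}$)
$u{\left(b \right)} = 1$
$u{\left(o{\left(-4,I \right)} \right)} \left(-1345\right) = 1 \left(-1345\right) = -1345$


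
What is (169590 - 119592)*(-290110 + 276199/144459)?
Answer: -99778685576258/6879 ≈ -1.4505e+10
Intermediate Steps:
(169590 - 119592)*(-290110 + 276199/144459) = 49998*(-290110 + 276199*(1/144459)) = 49998*(-290110 + 39457/20637) = 49998*(-5986960613/20637) = -99778685576258/6879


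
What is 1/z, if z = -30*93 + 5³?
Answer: -1/2665 ≈ -0.00037523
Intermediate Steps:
z = -2665 (z = -2790 + 125 = -2665)
1/z = 1/(-2665) = -1/2665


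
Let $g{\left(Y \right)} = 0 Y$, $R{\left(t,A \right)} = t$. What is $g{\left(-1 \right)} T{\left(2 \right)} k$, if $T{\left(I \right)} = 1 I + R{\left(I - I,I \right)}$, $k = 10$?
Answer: $0$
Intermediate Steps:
$g{\left(Y \right)} = 0$
$T{\left(I \right)} = I$ ($T{\left(I \right)} = 1 I + \left(I - I\right) = I + 0 = I$)
$g{\left(-1 \right)} T{\left(2 \right)} k = 0 \cdot 2 \cdot 10 = 0 \cdot 10 = 0$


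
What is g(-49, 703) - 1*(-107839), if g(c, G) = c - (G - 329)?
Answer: 107416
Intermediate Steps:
g(c, G) = 329 + c - G (g(c, G) = c - (-329 + G) = c + (329 - G) = 329 + c - G)
g(-49, 703) - 1*(-107839) = (329 - 49 - 1*703) - 1*(-107839) = (329 - 49 - 703) + 107839 = -423 + 107839 = 107416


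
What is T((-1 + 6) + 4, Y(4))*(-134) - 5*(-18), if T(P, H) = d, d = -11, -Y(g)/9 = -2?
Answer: 1564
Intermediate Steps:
Y(g) = 18 (Y(g) = -9*(-2) = 18)
T(P, H) = -11
T((-1 + 6) + 4, Y(4))*(-134) - 5*(-18) = -11*(-134) - 5*(-18) = 1474 + 90 = 1564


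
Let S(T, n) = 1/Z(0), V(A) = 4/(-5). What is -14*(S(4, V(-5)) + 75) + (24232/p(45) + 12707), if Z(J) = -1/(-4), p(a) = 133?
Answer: 1567165/133 ≈ 11783.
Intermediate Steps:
Z(J) = ¼ (Z(J) = -1*(-¼) = ¼)
V(A) = -⅘ (V(A) = 4*(-⅕) = -⅘)
S(T, n) = 4 (S(T, n) = 1/(¼) = 4)
-14*(S(4, V(-5)) + 75) + (24232/p(45) + 12707) = -14*(4 + 75) + (24232/133 + 12707) = -14*79 + (24232*(1/133) + 12707) = -1106 + (24232/133 + 12707) = -1106 + 1714263/133 = 1567165/133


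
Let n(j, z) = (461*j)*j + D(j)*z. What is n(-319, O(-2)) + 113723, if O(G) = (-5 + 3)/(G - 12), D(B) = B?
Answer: 329178489/7 ≈ 4.7025e+7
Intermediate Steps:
O(G) = -2/(-12 + G)
n(j, z) = 461*j² + j*z (n(j, z) = (461*j)*j + j*z = 461*j² + j*z)
n(-319, O(-2)) + 113723 = -319*(-2/(-12 - 2) + 461*(-319)) + 113723 = -319*(-2/(-14) - 147059) + 113723 = -319*(-2*(-1/14) - 147059) + 113723 = -319*(⅐ - 147059) + 113723 = -319*(-1029412/7) + 113723 = 328382428/7 + 113723 = 329178489/7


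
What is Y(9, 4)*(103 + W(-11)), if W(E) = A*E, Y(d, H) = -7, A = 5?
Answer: -336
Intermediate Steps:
W(E) = 5*E
Y(9, 4)*(103 + W(-11)) = -7*(103 + 5*(-11)) = -7*(103 - 55) = -7*48 = -336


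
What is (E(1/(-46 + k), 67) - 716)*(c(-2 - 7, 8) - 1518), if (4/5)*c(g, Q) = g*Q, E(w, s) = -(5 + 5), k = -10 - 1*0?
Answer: 1167408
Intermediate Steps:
k = -10 (k = -10 + 0 = -10)
E(w, s) = -10 (E(w, s) = -1*10 = -10)
c(g, Q) = 5*Q*g/4 (c(g, Q) = 5*(g*Q)/4 = 5*(Q*g)/4 = 5*Q*g/4)
(E(1/(-46 + k), 67) - 716)*(c(-2 - 7, 8) - 1518) = (-10 - 716)*((5/4)*8*(-2 - 7) - 1518) = -726*((5/4)*8*(-9) - 1518) = -726*(-90 - 1518) = -726*(-1608) = 1167408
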